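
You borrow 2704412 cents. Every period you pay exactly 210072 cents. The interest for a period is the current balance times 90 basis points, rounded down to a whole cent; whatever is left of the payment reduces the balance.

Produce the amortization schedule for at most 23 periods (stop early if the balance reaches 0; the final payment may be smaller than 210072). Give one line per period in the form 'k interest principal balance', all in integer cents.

1 24339 185733 2518679
2 22668 187404 2331275
3 20981 189091 2142184
4 19279 190793 1951391
5 17562 192510 1758881
6 15829 194243 1564638
7 14081 195991 1368647
8 12317 197755 1170892
9 10538 199534 971358
10 8742 201330 770028
11 6930 203142 566886
12 5101 204971 361915
13 3257 206815 155100
14 1395 155100 0

1. interest=⌊2704412·90/10000⌋=24339; principal=210072-24339=185733; balance=2704412-185733=2518679
2. interest=⌊2518679·90/10000⌋=22668; principal=210072-22668=187404; balance=2518679-187404=2331275
3. interest=⌊2331275·90/10000⌋=20981; principal=210072-20981=189091; balance=2331275-189091=2142184
4. interest=⌊2142184·90/10000⌋=19279; principal=210072-19279=190793; balance=2142184-190793=1951391
5. interest=⌊1951391·90/10000⌋=17562; principal=210072-17562=192510; balance=1951391-192510=1758881
6. interest=⌊1758881·90/10000⌋=15829; principal=210072-15829=194243; balance=1758881-194243=1564638
7. interest=⌊1564638·90/10000⌋=14081; principal=210072-14081=195991; balance=1564638-195991=1368647
8. interest=⌊1368647·90/10000⌋=12317; principal=210072-12317=197755; balance=1368647-197755=1170892
9. interest=⌊1170892·90/10000⌋=10538; principal=210072-10538=199534; balance=1170892-199534=971358
10. interest=⌊971358·90/10000⌋=8742; principal=210072-8742=201330; balance=971358-201330=770028
11. interest=⌊770028·90/10000⌋=6930; principal=210072-6930=203142; balance=770028-203142=566886
12. interest=⌊566886·90/10000⌋=5101; principal=210072-5101=204971; balance=566886-204971=361915
13. interest=⌊361915·90/10000⌋=3257; principal=210072-3257=206815; balance=361915-206815=155100
14. interest=⌊155100·90/10000⌋=1395; principal=min(210072-1395,155100)=155100; balance=155100-155100=0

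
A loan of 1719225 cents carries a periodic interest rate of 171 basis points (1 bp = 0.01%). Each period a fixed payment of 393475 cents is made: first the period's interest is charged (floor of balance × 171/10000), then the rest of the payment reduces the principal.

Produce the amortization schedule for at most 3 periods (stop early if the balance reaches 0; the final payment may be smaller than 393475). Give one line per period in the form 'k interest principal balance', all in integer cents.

1. interest=⌊1719225·171/10000⌋=29398; principal=393475-29398=364077; balance=1719225-364077=1355148
2. interest=⌊1355148·171/10000⌋=23173; principal=393475-23173=370302; balance=1355148-370302=984846
3. interest=⌊984846·171/10000⌋=16840; principal=393475-16840=376635; balance=984846-376635=608211

1 29398 364077 1355148
2 23173 370302 984846
3 16840 376635 608211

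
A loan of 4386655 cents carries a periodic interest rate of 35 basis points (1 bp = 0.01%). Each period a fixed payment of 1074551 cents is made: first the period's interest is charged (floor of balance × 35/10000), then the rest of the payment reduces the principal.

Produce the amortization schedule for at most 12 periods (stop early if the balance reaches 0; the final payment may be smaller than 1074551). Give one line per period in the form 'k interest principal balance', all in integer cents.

1. interest=⌊4386655·35/10000⌋=15353; principal=1074551-15353=1059198; balance=4386655-1059198=3327457
2. interest=⌊3327457·35/10000⌋=11646; principal=1074551-11646=1062905; balance=3327457-1062905=2264552
3. interest=⌊2264552·35/10000⌋=7925; principal=1074551-7925=1066626; balance=2264552-1066626=1197926
4. interest=⌊1197926·35/10000⌋=4192; principal=1074551-4192=1070359; balance=1197926-1070359=127567
5. interest=⌊127567·35/10000⌋=446; principal=min(1074551-446,127567)=127567; balance=127567-127567=0

1 15353 1059198 3327457
2 11646 1062905 2264552
3 7925 1066626 1197926
4 4192 1070359 127567
5 446 127567 0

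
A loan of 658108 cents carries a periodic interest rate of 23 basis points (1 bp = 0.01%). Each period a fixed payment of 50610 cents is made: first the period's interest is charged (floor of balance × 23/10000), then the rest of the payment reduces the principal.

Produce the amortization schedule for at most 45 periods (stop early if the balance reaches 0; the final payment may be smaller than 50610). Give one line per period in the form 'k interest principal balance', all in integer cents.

1. interest=⌊658108·23/10000⌋=1513; principal=50610-1513=49097; balance=658108-49097=609011
2. interest=⌊609011·23/10000⌋=1400; principal=50610-1400=49210; balance=609011-49210=559801
3. interest=⌊559801·23/10000⌋=1287; principal=50610-1287=49323; balance=559801-49323=510478
4. interest=⌊510478·23/10000⌋=1174; principal=50610-1174=49436; balance=510478-49436=461042
5. interest=⌊461042·23/10000⌋=1060; principal=50610-1060=49550; balance=461042-49550=411492
6. interest=⌊411492·23/10000⌋=946; principal=50610-946=49664; balance=411492-49664=361828
7. interest=⌊361828·23/10000⌋=832; principal=50610-832=49778; balance=361828-49778=312050
8. interest=⌊312050·23/10000⌋=717; principal=50610-717=49893; balance=312050-49893=262157
9. interest=⌊262157·23/10000⌋=602; principal=50610-602=50008; balance=262157-50008=212149
10. interest=⌊212149·23/10000⌋=487; principal=50610-487=50123; balance=212149-50123=162026
11. interest=⌊162026·23/10000⌋=372; principal=50610-372=50238; balance=162026-50238=111788
12. interest=⌊111788·23/10000⌋=257; principal=50610-257=50353; balance=111788-50353=61435
13. interest=⌊61435·23/10000⌋=141; principal=50610-141=50469; balance=61435-50469=10966
14. interest=⌊10966·23/10000⌋=25; principal=min(50610-25,10966)=10966; balance=10966-10966=0

1 1513 49097 609011
2 1400 49210 559801
3 1287 49323 510478
4 1174 49436 461042
5 1060 49550 411492
6 946 49664 361828
7 832 49778 312050
8 717 49893 262157
9 602 50008 212149
10 487 50123 162026
11 372 50238 111788
12 257 50353 61435
13 141 50469 10966
14 25 10966 0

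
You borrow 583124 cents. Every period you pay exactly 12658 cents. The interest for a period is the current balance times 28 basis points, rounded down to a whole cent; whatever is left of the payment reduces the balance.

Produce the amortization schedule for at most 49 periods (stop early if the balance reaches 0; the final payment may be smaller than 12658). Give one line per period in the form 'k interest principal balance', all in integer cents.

1. interest=⌊583124·28/10000⌋=1632; principal=12658-1632=11026; balance=583124-11026=572098
2. interest=⌊572098·28/10000⌋=1601; principal=12658-1601=11057; balance=572098-11057=561041
3. interest=⌊561041·28/10000⌋=1570; principal=12658-1570=11088; balance=561041-11088=549953
4. interest=⌊549953·28/10000⌋=1539; principal=12658-1539=11119; balance=549953-11119=538834
5. interest=⌊538834·28/10000⌋=1508; principal=12658-1508=11150; balance=538834-11150=527684
6. interest=⌊527684·28/10000⌋=1477; principal=12658-1477=11181; balance=527684-11181=516503
7. interest=⌊516503·28/10000⌋=1446; principal=12658-1446=11212; balance=516503-11212=505291
8. interest=⌊505291·28/10000⌋=1414; principal=12658-1414=11244; balance=505291-11244=494047
9. interest=⌊494047·28/10000⌋=1383; principal=12658-1383=11275; balance=494047-11275=482772
10. interest=⌊482772·28/10000⌋=1351; principal=12658-1351=11307; balance=482772-11307=471465
11. interest=⌊471465·28/10000⌋=1320; principal=12658-1320=11338; balance=471465-11338=460127
12. interest=⌊460127·28/10000⌋=1288; principal=12658-1288=11370; balance=460127-11370=448757
13. interest=⌊448757·28/10000⌋=1256; principal=12658-1256=11402; balance=448757-11402=437355
14. interest=⌊437355·28/10000⌋=1224; principal=12658-1224=11434; balance=437355-11434=425921
15. interest=⌊425921·28/10000⌋=1192; principal=12658-1192=11466; balance=425921-11466=414455
16. interest=⌊414455·28/10000⌋=1160; principal=12658-1160=11498; balance=414455-11498=402957
17. interest=⌊402957·28/10000⌋=1128; principal=12658-1128=11530; balance=402957-11530=391427
18. interest=⌊391427·28/10000⌋=1095; principal=12658-1095=11563; balance=391427-11563=379864
19. interest=⌊379864·28/10000⌋=1063; principal=12658-1063=11595; balance=379864-11595=368269
20. interest=⌊368269·28/10000⌋=1031; principal=12658-1031=11627; balance=368269-11627=356642
21. interest=⌊356642·28/10000⌋=998; principal=12658-998=11660; balance=356642-11660=344982
22. interest=⌊344982·28/10000⌋=965; principal=12658-965=11693; balance=344982-11693=333289
23. interest=⌊333289·28/10000⌋=933; principal=12658-933=11725; balance=333289-11725=321564
24. interest=⌊321564·28/10000⌋=900; principal=12658-900=11758; balance=321564-11758=309806
25. interest=⌊309806·28/10000⌋=867; principal=12658-867=11791; balance=309806-11791=298015
26. interest=⌊298015·28/10000⌋=834; principal=12658-834=11824; balance=298015-11824=286191
27. interest=⌊286191·28/10000⌋=801; principal=12658-801=11857; balance=286191-11857=274334
28. interest=⌊274334·28/10000⌋=768; principal=12658-768=11890; balance=274334-11890=262444
29. interest=⌊262444·28/10000⌋=734; principal=12658-734=11924; balance=262444-11924=250520
30. interest=⌊250520·28/10000⌋=701; principal=12658-701=11957; balance=250520-11957=238563
31. interest=⌊238563·28/10000⌋=667; principal=12658-667=11991; balance=238563-11991=226572
32. interest=⌊226572·28/10000⌋=634; principal=12658-634=12024; balance=226572-12024=214548
33. interest=⌊214548·28/10000⌋=600; principal=12658-600=12058; balance=214548-12058=202490
34. interest=⌊202490·28/10000⌋=566; principal=12658-566=12092; balance=202490-12092=190398
35. interest=⌊190398·28/10000⌋=533; principal=12658-533=12125; balance=190398-12125=178273
36. interest=⌊178273·28/10000⌋=499; principal=12658-499=12159; balance=178273-12159=166114
37. interest=⌊166114·28/10000⌋=465; principal=12658-465=12193; balance=166114-12193=153921
38. interest=⌊153921·28/10000⌋=430; principal=12658-430=12228; balance=153921-12228=141693
39. interest=⌊141693·28/10000⌋=396; principal=12658-396=12262; balance=141693-12262=129431
40. interest=⌊129431·28/10000⌋=362; principal=12658-362=12296; balance=129431-12296=117135
41. interest=⌊117135·28/10000⌋=327; principal=12658-327=12331; balance=117135-12331=104804
42. interest=⌊104804·28/10000⌋=293; principal=12658-293=12365; balance=104804-12365=92439
43. interest=⌊92439·28/10000⌋=258; principal=12658-258=12400; balance=92439-12400=80039
44. interest=⌊80039·28/10000⌋=224; principal=12658-224=12434; balance=80039-12434=67605
45. interest=⌊67605·28/10000⌋=189; principal=12658-189=12469; balance=67605-12469=55136
46. interest=⌊55136·28/10000⌋=154; principal=12658-154=12504; balance=55136-12504=42632
47. interest=⌊42632·28/10000⌋=119; principal=12658-119=12539; balance=42632-12539=30093
48. interest=⌊30093·28/10000⌋=84; principal=12658-84=12574; balance=30093-12574=17519
49. interest=⌊17519·28/10000⌋=49; principal=12658-49=12609; balance=17519-12609=4910

1 1632 11026 572098
2 1601 11057 561041
3 1570 11088 549953
4 1539 11119 538834
5 1508 11150 527684
6 1477 11181 516503
7 1446 11212 505291
8 1414 11244 494047
9 1383 11275 482772
10 1351 11307 471465
11 1320 11338 460127
12 1288 11370 448757
13 1256 11402 437355
14 1224 11434 425921
15 1192 11466 414455
16 1160 11498 402957
17 1128 11530 391427
18 1095 11563 379864
19 1063 11595 368269
20 1031 11627 356642
21 998 11660 344982
22 965 11693 333289
23 933 11725 321564
24 900 11758 309806
25 867 11791 298015
26 834 11824 286191
27 801 11857 274334
28 768 11890 262444
29 734 11924 250520
30 701 11957 238563
31 667 11991 226572
32 634 12024 214548
33 600 12058 202490
34 566 12092 190398
35 533 12125 178273
36 499 12159 166114
37 465 12193 153921
38 430 12228 141693
39 396 12262 129431
40 362 12296 117135
41 327 12331 104804
42 293 12365 92439
43 258 12400 80039
44 224 12434 67605
45 189 12469 55136
46 154 12504 42632
47 119 12539 30093
48 84 12574 17519
49 49 12609 4910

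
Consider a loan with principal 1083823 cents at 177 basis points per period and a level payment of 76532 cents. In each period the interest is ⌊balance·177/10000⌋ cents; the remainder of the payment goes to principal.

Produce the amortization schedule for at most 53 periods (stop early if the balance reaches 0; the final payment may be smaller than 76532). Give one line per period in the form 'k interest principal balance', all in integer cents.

1 19183 57349 1026474
2 18168 58364 968110
3 17135 59397 908713
4 16084 60448 848265
5 15014 61518 786747
6 13925 62607 724140
7 12817 63715 660425
8 11689 64843 595582
9 10541 65991 529591
10 9373 67159 462432
11 8185 68347 394085
12 6975 69557 324528
13 5744 70788 253740
14 4491 72041 181699
15 3216 73316 108383
16 1918 74614 33769
17 597 33769 0

1. interest=⌊1083823·177/10000⌋=19183; principal=76532-19183=57349; balance=1083823-57349=1026474
2. interest=⌊1026474·177/10000⌋=18168; principal=76532-18168=58364; balance=1026474-58364=968110
3. interest=⌊968110·177/10000⌋=17135; principal=76532-17135=59397; balance=968110-59397=908713
4. interest=⌊908713·177/10000⌋=16084; principal=76532-16084=60448; balance=908713-60448=848265
5. interest=⌊848265·177/10000⌋=15014; principal=76532-15014=61518; balance=848265-61518=786747
6. interest=⌊786747·177/10000⌋=13925; principal=76532-13925=62607; balance=786747-62607=724140
7. interest=⌊724140·177/10000⌋=12817; principal=76532-12817=63715; balance=724140-63715=660425
8. interest=⌊660425·177/10000⌋=11689; principal=76532-11689=64843; balance=660425-64843=595582
9. interest=⌊595582·177/10000⌋=10541; principal=76532-10541=65991; balance=595582-65991=529591
10. interest=⌊529591·177/10000⌋=9373; principal=76532-9373=67159; balance=529591-67159=462432
11. interest=⌊462432·177/10000⌋=8185; principal=76532-8185=68347; balance=462432-68347=394085
12. interest=⌊394085·177/10000⌋=6975; principal=76532-6975=69557; balance=394085-69557=324528
13. interest=⌊324528·177/10000⌋=5744; principal=76532-5744=70788; balance=324528-70788=253740
14. interest=⌊253740·177/10000⌋=4491; principal=76532-4491=72041; balance=253740-72041=181699
15. interest=⌊181699·177/10000⌋=3216; principal=76532-3216=73316; balance=181699-73316=108383
16. interest=⌊108383·177/10000⌋=1918; principal=76532-1918=74614; balance=108383-74614=33769
17. interest=⌊33769·177/10000⌋=597; principal=min(76532-597,33769)=33769; balance=33769-33769=0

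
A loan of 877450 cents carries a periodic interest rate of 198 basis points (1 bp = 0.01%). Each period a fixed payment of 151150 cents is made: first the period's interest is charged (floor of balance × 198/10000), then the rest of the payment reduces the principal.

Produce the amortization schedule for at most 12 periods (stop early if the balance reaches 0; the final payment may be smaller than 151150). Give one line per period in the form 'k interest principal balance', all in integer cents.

1. interest=⌊877450·198/10000⌋=17373; principal=151150-17373=133777; balance=877450-133777=743673
2. interest=⌊743673·198/10000⌋=14724; principal=151150-14724=136426; balance=743673-136426=607247
3. interest=⌊607247·198/10000⌋=12023; principal=151150-12023=139127; balance=607247-139127=468120
4. interest=⌊468120·198/10000⌋=9268; principal=151150-9268=141882; balance=468120-141882=326238
5. interest=⌊326238·198/10000⌋=6459; principal=151150-6459=144691; balance=326238-144691=181547
6. interest=⌊181547·198/10000⌋=3594; principal=151150-3594=147556; balance=181547-147556=33991
7. interest=⌊33991·198/10000⌋=673; principal=min(151150-673,33991)=33991; balance=33991-33991=0

1 17373 133777 743673
2 14724 136426 607247
3 12023 139127 468120
4 9268 141882 326238
5 6459 144691 181547
6 3594 147556 33991
7 673 33991 0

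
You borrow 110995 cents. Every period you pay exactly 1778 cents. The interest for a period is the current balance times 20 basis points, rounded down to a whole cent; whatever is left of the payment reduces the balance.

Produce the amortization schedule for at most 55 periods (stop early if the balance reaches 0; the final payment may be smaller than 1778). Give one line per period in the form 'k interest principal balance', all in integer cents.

1. interest=⌊110995·20/10000⌋=221; principal=1778-221=1557; balance=110995-1557=109438
2. interest=⌊109438·20/10000⌋=218; principal=1778-218=1560; balance=109438-1560=107878
3. interest=⌊107878·20/10000⌋=215; principal=1778-215=1563; balance=107878-1563=106315
4. interest=⌊106315·20/10000⌋=212; principal=1778-212=1566; balance=106315-1566=104749
5. interest=⌊104749·20/10000⌋=209; principal=1778-209=1569; balance=104749-1569=103180
6. interest=⌊103180·20/10000⌋=206; principal=1778-206=1572; balance=103180-1572=101608
7. interest=⌊101608·20/10000⌋=203; principal=1778-203=1575; balance=101608-1575=100033
8. interest=⌊100033·20/10000⌋=200; principal=1778-200=1578; balance=100033-1578=98455
9. interest=⌊98455·20/10000⌋=196; principal=1778-196=1582; balance=98455-1582=96873
10. interest=⌊96873·20/10000⌋=193; principal=1778-193=1585; balance=96873-1585=95288
11. interest=⌊95288·20/10000⌋=190; principal=1778-190=1588; balance=95288-1588=93700
12. interest=⌊93700·20/10000⌋=187; principal=1778-187=1591; balance=93700-1591=92109
13. interest=⌊92109·20/10000⌋=184; principal=1778-184=1594; balance=92109-1594=90515
14. interest=⌊90515·20/10000⌋=181; principal=1778-181=1597; balance=90515-1597=88918
15. interest=⌊88918·20/10000⌋=177; principal=1778-177=1601; balance=88918-1601=87317
16. interest=⌊87317·20/10000⌋=174; principal=1778-174=1604; balance=87317-1604=85713
17. interest=⌊85713·20/10000⌋=171; principal=1778-171=1607; balance=85713-1607=84106
18. interest=⌊84106·20/10000⌋=168; principal=1778-168=1610; balance=84106-1610=82496
19. interest=⌊82496·20/10000⌋=164; principal=1778-164=1614; balance=82496-1614=80882
20. interest=⌊80882·20/10000⌋=161; principal=1778-161=1617; balance=80882-1617=79265
21. interest=⌊79265·20/10000⌋=158; principal=1778-158=1620; balance=79265-1620=77645
22. interest=⌊77645·20/10000⌋=155; principal=1778-155=1623; balance=77645-1623=76022
23. interest=⌊76022·20/10000⌋=152; principal=1778-152=1626; balance=76022-1626=74396
24. interest=⌊74396·20/10000⌋=148; principal=1778-148=1630; balance=74396-1630=72766
25. interest=⌊72766·20/10000⌋=145; principal=1778-145=1633; balance=72766-1633=71133
26. interest=⌊71133·20/10000⌋=142; principal=1778-142=1636; balance=71133-1636=69497
27. interest=⌊69497·20/10000⌋=138; principal=1778-138=1640; balance=69497-1640=67857
28. interest=⌊67857·20/10000⌋=135; principal=1778-135=1643; balance=67857-1643=66214
29. interest=⌊66214·20/10000⌋=132; principal=1778-132=1646; balance=66214-1646=64568
30. interest=⌊64568·20/10000⌋=129; principal=1778-129=1649; balance=64568-1649=62919
31. interest=⌊62919·20/10000⌋=125; principal=1778-125=1653; balance=62919-1653=61266
32. interest=⌊61266·20/10000⌋=122; principal=1778-122=1656; balance=61266-1656=59610
33. interest=⌊59610·20/10000⌋=119; principal=1778-119=1659; balance=59610-1659=57951
34. interest=⌊57951·20/10000⌋=115; principal=1778-115=1663; balance=57951-1663=56288
35. interest=⌊56288·20/10000⌋=112; principal=1778-112=1666; balance=56288-1666=54622
36. interest=⌊54622·20/10000⌋=109; principal=1778-109=1669; balance=54622-1669=52953
37. interest=⌊52953·20/10000⌋=105; principal=1778-105=1673; balance=52953-1673=51280
38. interest=⌊51280·20/10000⌋=102; principal=1778-102=1676; balance=51280-1676=49604
39. interest=⌊49604·20/10000⌋=99; principal=1778-99=1679; balance=49604-1679=47925
40. interest=⌊47925·20/10000⌋=95; principal=1778-95=1683; balance=47925-1683=46242
41. interest=⌊46242·20/10000⌋=92; principal=1778-92=1686; balance=46242-1686=44556
42. interest=⌊44556·20/10000⌋=89; principal=1778-89=1689; balance=44556-1689=42867
43. interest=⌊42867·20/10000⌋=85; principal=1778-85=1693; balance=42867-1693=41174
44. interest=⌊41174·20/10000⌋=82; principal=1778-82=1696; balance=41174-1696=39478
45. interest=⌊39478·20/10000⌋=78; principal=1778-78=1700; balance=39478-1700=37778
46. interest=⌊37778·20/10000⌋=75; principal=1778-75=1703; balance=37778-1703=36075
47. interest=⌊36075·20/10000⌋=72; principal=1778-72=1706; balance=36075-1706=34369
48. interest=⌊34369·20/10000⌋=68; principal=1778-68=1710; balance=34369-1710=32659
49. interest=⌊32659·20/10000⌋=65; principal=1778-65=1713; balance=32659-1713=30946
50. interest=⌊30946·20/10000⌋=61; principal=1778-61=1717; balance=30946-1717=29229
51. interest=⌊29229·20/10000⌋=58; principal=1778-58=1720; balance=29229-1720=27509
52. interest=⌊27509·20/10000⌋=55; principal=1778-55=1723; balance=27509-1723=25786
53. interest=⌊25786·20/10000⌋=51; principal=1778-51=1727; balance=25786-1727=24059
54. interest=⌊24059·20/10000⌋=48; principal=1778-48=1730; balance=24059-1730=22329
55. interest=⌊22329·20/10000⌋=44; principal=1778-44=1734; balance=22329-1734=20595

1 221 1557 109438
2 218 1560 107878
3 215 1563 106315
4 212 1566 104749
5 209 1569 103180
6 206 1572 101608
7 203 1575 100033
8 200 1578 98455
9 196 1582 96873
10 193 1585 95288
11 190 1588 93700
12 187 1591 92109
13 184 1594 90515
14 181 1597 88918
15 177 1601 87317
16 174 1604 85713
17 171 1607 84106
18 168 1610 82496
19 164 1614 80882
20 161 1617 79265
21 158 1620 77645
22 155 1623 76022
23 152 1626 74396
24 148 1630 72766
25 145 1633 71133
26 142 1636 69497
27 138 1640 67857
28 135 1643 66214
29 132 1646 64568
30 129 1649 62919
31 125 1653 61266
32 122 1656 59610
33 119 1659 57951
34 115 1663 56288
35 112 1666 54622
36 109 1669 52953
37 105 1673 51280
38 102 1676 49604
39 99 1679 47925
40 95 1683 46242
41 92 1686 44556
42 89 1689 42867
43 85 1693 41174
44 82 1696 39478
45 78 1700 37778
46 75 1703 36075
47 72 1706 34369
48 68 1710 32659
49 65 1713 30946
50 61 1717 29229
51 58 1720 27509
52 55 1723 25786
53 51 1727 24059
54 48 1730 22329
55 44 1734 20595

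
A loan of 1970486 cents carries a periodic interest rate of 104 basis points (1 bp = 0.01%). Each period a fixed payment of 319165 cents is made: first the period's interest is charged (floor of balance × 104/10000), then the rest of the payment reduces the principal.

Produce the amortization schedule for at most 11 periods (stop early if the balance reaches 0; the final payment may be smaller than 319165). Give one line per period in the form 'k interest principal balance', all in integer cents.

1. interest=⌊1970486·104/10000⌋=20493; principal=319165-20493=298672; balance=1970486-298672=1671814
2. interest=⌊1671814·104/10000⌋=17386; principal=319165-17386=301779; balance=1671814-301779=1370035
3. interest=⌊1370035·104/10000⌋=14248; principal=319165-14248=304917; balance=1370035-304917=1065118
4. interest=⌊1065118·104/10000⌋=11077; principal=319165-11077=308088; balance=1065118-308088=757030
5. interest=⌊757030·104/10000⌋=7873; principal=319165-7873=311292; balance=757030-311292=445738
6. interest=⌊445738·104/10000⌋=4635; principal=319165-4635=314530; balance=445738-314530=131208
7. interest=⌊131208·104/10000⌋=1364; principal=min(319165-1364,131208)=131208; balance=131208-131208=0

1 20493 298672 1671814
2 17386 301779 1370035
3 14248 304917 1065118
4 11077 308088 757030
5 7873 311292 445738
6 4635 314530 131208
7 1364 131208 0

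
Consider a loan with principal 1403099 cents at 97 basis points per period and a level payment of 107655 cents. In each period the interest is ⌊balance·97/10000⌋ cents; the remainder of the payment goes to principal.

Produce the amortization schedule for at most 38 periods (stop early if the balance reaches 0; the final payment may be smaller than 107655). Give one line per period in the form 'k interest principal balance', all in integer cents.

1. interest=⌊1403099·97/10000⌋=13610; principal=107655-13610=94045; balance=1403099-94045=1309054
2. interest=⌊1309054·97/10000⌋=12697; principal=107655-12697=94958; balance=1309054-94958=1214096
3. interest=⌊1214096·97/10000⌋=11776; principal=107655-11776=95879; balance=1214096-95879=1118217
4. interest=⌊1118217·97/10000⌋=10846; principal=107655-10846=96809; balance=1118217-96809=1021408
5. interest=⌊1021408·97/10000⌋=9907; principal=107655-9907=97748; balance=1021408-97748=923660
6. interest=⌊923660·97/10000⌋=8959; principal=107655-8959=98696; balance=923660-98696=824964
7. interest=⌊824964·97/10000⌋=8002; principal=107655-8002=99653; balance=824964-99653=725311
8. interest=⌊725311·97/10000⌋=7035; principal=107655-7035=100620; balance=725311-100620=624691
9. interest=⌊624691·97/10000⌋=6059; principal=107655-6059=101596; balance=624691-101596=523095
10. interest=⌊523095·97/10000⌋=5074; principal=107655-5074=102581; balance=523095-102581=420514
11. interest=⌊420514·97/10000⌋=4078; principal=107655-4078=103577; balance=420514-103577=316937
12. interest=⌊316937·97/10000⌋=3074; principal=107655-3074=104581; balance=316937-104581=212356
13. interest=⌊212356·97/10000⌋=2059; principal=107655-2059=105596; balance=212356-105596=106760
14. interest=⌊106760·97/10000⌋=1035; principal=107655-1035=106620; balance=106760-106620=140
15. interest=⌊140·97/10000⌋=1; principal=min(107655-1,140)=140; balance=140-140=0

1 13610 94045 1309054
2 12697 94958 1214096
3 11776 95879 1118217
4 10846 96809 1021408
5 9907 97748 923660
6 8959 98696 824964
7 8002 99653 725311
8 7035 100620 624691
9 6059 101596 523095
10 5074 102581 420514
11 4078 103577 316937
12 3074 104581 212356
13 2059 105596 106760
14 1035 106620 140
15 1 140 0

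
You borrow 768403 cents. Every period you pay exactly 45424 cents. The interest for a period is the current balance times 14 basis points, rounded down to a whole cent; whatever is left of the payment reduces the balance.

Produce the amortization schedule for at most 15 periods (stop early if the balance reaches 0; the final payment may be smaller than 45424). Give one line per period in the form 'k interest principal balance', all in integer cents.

1. interest=⌊768403·14/10000⌋=1075; principal=45424-1075=44349; balance=768403-44349=724054
2. interest=⌊724054·14/10000⌋=1013; principal=45424-1013=44411; balance=724054-44411=679643
3. interest=⌊679643·14/10000⌋=951; principal=45424-951=44473; balance=679643-44473=635170
4. interest=⌊635170·14/10000⌋=889; principal=45424-889=44535; balance=635170-44535=590635
5. interest=⌊590635·14/10000⌋=826; principal=45424-826=44598; balance=590635-44598=546037
6. interest=⌊546037·14/10000⌋=764; principal=45424-764=44660; balance=546037-44660=501377
7. interest=⌊501377·14/10000⌋=701; principal=45424-701=44723; balance=501377-44723=456654
8. interest=⌊456654·14/10000⌋=639; principal=45424-639=44785; balance=456654-44785=411869
9. interest=⌊411869·14/10000⌋=576; principal=45424-576=44848; balance=411869-44848=367021
10. interest=⌊367021·14/10000⌋=513; principal=45424-513=44911; balance=367021-44911=322110
11. interest=⌊322110·14/10000⌋=450; principal=45424-450=44974; balance=322110-44974=277136
12. interest=⌊277136·14/10000⌋=387; principal=45424-387=45037; balance=277136-45037=232099
13. interest=⌊232099·14/10000⌋=324; principal=45424-324=45100; balance=232099-45100=186999
14. interest=⌊186999·14/10000⌋=261; principal=45424-261=45163; balance=186999-45163=141836
15. interest=⌊141836·14/10000⌋=198; principal=45424-198=45226; balance=141836-45226=96610

1 1075 44349 724054
2 1013 44411 679643
3 951 44473 635170
4 889 44535 590635
5 826 44598 546037
6 764 44660 501377
7 701 44723 456654
8 639 44785 411869
9 576 44848 367021
10 513 44911 322110
11 450 44974 277136
12 387 45037 232099
13 324 45100 186999
14 261 45163 141836
15 198 45226 96610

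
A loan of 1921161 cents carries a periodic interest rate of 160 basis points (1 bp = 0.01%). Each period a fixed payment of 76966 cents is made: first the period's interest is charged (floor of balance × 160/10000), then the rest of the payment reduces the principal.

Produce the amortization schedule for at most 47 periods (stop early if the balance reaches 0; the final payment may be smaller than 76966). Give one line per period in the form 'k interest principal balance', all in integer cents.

1 30738 46228 1874933
2 29998 46968 1827965
3 29247 47719 1780246
4 28483 48483 1731763
5 27708 49258 1682505
6 26920 50046 1632459
7 26119 50847 1581612
8 25305 51661 1529951
9 24479 52487 1477464
10 23639 53327 1424137
11 22786 54180 1369957
12 21919 55047 1314910
13 21038 55928 1258982
14 20143 56823 1202159
15 19234 57732 1144427
16 18310 58656 1085771
17 17372 59594 1026177
18 16418 60548 965629
19 15450 61516 904113
20 14465 62501 841612
21 13465 63501 778111
22 12449 64517 713594
23 11417 65549 648045
24 10368 66598 581447
25 9303 67663 513784
26 8220 68746 445038
27 7120 69846 375192
28 6003 70963 304229
29 4867 72099 232130
30 3714 73252 158878
31 2542 74424 84454
32 1351 75615 8839
33 141 8839 0

1. interest=⌊1921161·160/10000⌋=30738; principal=76966-30738=46228; balance=1921161-46228=1874933
2. interest=⌊1874933·160/10000⌋=29998; principal=76966-29998=46968; balance=1874933-46968=1827965
3. interest=⌊1827965·160/10000⌋=29247; principal=76966-29247=47719; balance=1827965-47719=1780246
4. interest=⌊1780246·160/10000⌋=28483; principal=76966-28483=48483; balance=1780246-48483=1731763
5. interest=⌊1731763·160/10000⌋=27708; principal=76966-27708=49258; balance=1731763-49258=1682505
6. interest=⌊1682505·160/10000⌋=26920; principal=76966-26920=50046; balance=1682505-50046=1632459
7. interest=⌊1632459·160/10000⌋=26119; principal=76966-26119=50847; balance=1632459-50847=1581612
8. interest=⌊1581612·160/10000⌋=25305; principal=76966-25305=51661; balance=1581612-51661=1529951
9. interest=⌊1529951·160/10000⌋=24479; principal=76966-24479=52487; balance=1529951-52487=1477464
10. interest=⌊1477464·160/10000⌋=23639; principal=76966-23639=53327; balance=1477464-53327=1424137
11. interest=⌊1424137·160/10000⌋=22786; principal=76966-22786=54180; balance=1424137-54180=1369957
12. interest=⌊1369957·160/10000⌋=21919; principal=76966-21919=55047; balance=1369957-55047=1314910
13. interest=⌊1314910·160/10000⌋=21038; principal=76966-21038=55928; balance=1314910-55928=1258982
14. interest=⌊1258982·160/10000⌋=20143; principal=76966-20143=56823; balance=1258982-56823=1202159
15. interest=⌊1202159·160/10000⌋=19234; principal=76966-19234=57732; balance=1202159-57732=1144427
16. interest=⌊1144427·160/10000⌋=18310; principal=76966-18310=58656; balance=1144427-58656=1085771
17. interest=⌊1085771·160/10000⌋=17372; principal=76966-17372=59594; balance=1085771-59594=1026177
18. interest=⌊1026177·160/10000⌋=16418; principal=76966-16418=60548; balance=1026177-60548=965629
19. interest=⌊965629·160/10000⌋=15450; principal=76966-15450=61516; balance=965629-61516=904113
20. interest=⌊904113·160/10000⌋=14465; principal=76966-14465=62501; balance=904113-62501=841612
21. interest=⌊841612·160/10000⌋=13465; principal=76966-13465=63501; balance=841612-63501=778111
22. interest=⌊778111·160/10000⌋=12449; principal=76966-12449=64517; balance=778111-64517=713594
23. interest=⌊713594·160/10000⌋=11417; principal=76966-11417=65549; balance=713594-65549=648045
24. interest=⌊648045·160/10000⌋=10368; principal=76966-10368=66598; balance=648045-66598=581447
25. interest=⌊581447·160/10000⌋=9303; principal=76966-9303=67663; balance=581447-67663=513784
26. interest=⌊513784·160/10000⌋=8220; principal=76966-8220=68746; balance=513784-68746=445038
27. interest=⌊445038·160/10000⌋=7120; principal=76966-7120=69846; balance=445038-69846=375192
28. interest=⌊375192·160/10000⌋=6003; principal=76966-6003=70963; balance=375192-70963=304229
29. interest=⌊304229·160/10000⌋=4867; principal=76966-4867=72099; balance=304229-72099=232130
30. interest=⌊232130·160/10000⌋=3714; principal=76966-3714=73252; balance=232130-73252=158878
31. interest=⌊158878·160/10000⌋=2542; principal=76966-2542=74424; balance=158878-74424=84454
32. interest=⌊84454·160/10000⌋=1351; principal=76966-1351=75615; balance=84454-75615=8839
33. interest=⌊8839·160/10000⌋=141; principal=min(76966-141,8839)=8839; balance=8839-8839=0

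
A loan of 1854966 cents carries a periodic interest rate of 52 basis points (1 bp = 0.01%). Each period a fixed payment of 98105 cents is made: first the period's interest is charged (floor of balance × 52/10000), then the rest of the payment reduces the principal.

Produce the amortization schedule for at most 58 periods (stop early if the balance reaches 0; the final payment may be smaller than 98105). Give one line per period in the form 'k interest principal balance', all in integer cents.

1 9645 88460 1766506
2 9185 88920 1677586
3 8723 89382 1588204
4 8258 89847 1498357
5 7791 90314 1408043
6 7321 90784 1317259
7 6849 91256 1226003
8 6375 91730 1134273
9 5898 92207 1042066
10 5418 92687 949379
11 4936 93169 856210
12 4452 93653 762557
13 3965 94140 668417
14 3475 94630 573787
15 2983 95122 478665
16 2489 95616 383049
17 1991 96114 286935
18 1492 96613 190322
19 989 97116 93206
20 484 93206 0

1. interest=⌊1854966·52/10000⌋=9645; principal=98105-9645=88460; balance=1854966-88460=1766506
2. interest=⌊1766506·52/10000⌋=9185; principal=98105-9185=88920; balance=1766506-88920=1677586
3. interest=⌊1677586·52/10000⌋=8723; principal=98105-8723=89382; balance=1677586-89382=1588204
4. interest=⌊1588204·52/10000⌋=8258; principal=98105-8258=89847; balance=1588204-89847=1498357
5. interest=⌊1498357·52/10000⌋=7791; principal=98105-7791=90314; balance=1498357-90314=1408043
6. interest=⌊1408043·52/10000⌋=7321; principal=98105-7321=90784; balance=1408043-90784=1317259
7. interest=⌊1317259·52/10000⌋=6849; principal=98105-6849=91256; balance=1317259-91256=1226003
8. interest=⌊1226003·52/10000⌋=6375; principal=98105-6375=91730; balance=1226003-91730=1134273
9. interest=⌊1134273·52/10000⌋=5898; principal=98105-5898=92207; balance=1134273-92207=1042066
10. interest=⌊1042066·52/10000⌋=5418; principal=98105-5418=92687; balance=1042066-92687=949379
11. interest=⌊949379·52/10000⌋=4936; principal=98105-4936=93169; balance=949379-93169=856210
12. interest=⌊856210·52/10000⌋=4452; principal=98105-4452=93653; balance=856210-93653=762557
13. interest=⌊762557·52/10000⌋=3965; principal=98105-3965=94140; balance=762557-94140=668417
14. interest=⌊668417·52/10000⌋=3475; principal=98105-3475=94630; balance=668417-94630=573787
15. interest=⌊573787·52/10000⌋=2983; principal=98105-2983=95122; balance=573787-95122=478665
16. interest=⌊478665·52/10000⌋=2489; principal=98105-2489=95616; balance=478665-95616=383049
17. interest=⌊383049·52/10000⌋=1991; principal=98105-1991=96114; balance=383049-96114=286935
18. interest=⌊286935·52/10000⌋=1492; principal=98105-1492=96613; balance=286935-96613=190322
19. interest=⌊190322·52/10000⌋=989; principal=98105-989=97116; balance=190322-97116=93206
20. interest=⌊93206·52/10000⌋=484; principal=min(98105-484,93206)=93206; balance=93206-93206=0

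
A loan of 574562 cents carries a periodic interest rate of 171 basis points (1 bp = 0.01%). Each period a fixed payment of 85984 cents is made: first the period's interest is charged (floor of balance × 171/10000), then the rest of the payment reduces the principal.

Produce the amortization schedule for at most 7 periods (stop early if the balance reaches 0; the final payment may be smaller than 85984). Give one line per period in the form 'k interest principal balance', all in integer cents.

1. interest=⌊574562·171/10000⌋=9825; principal=85984-9825=76159; balance=574562-76159=498403
2. interest=⌊498403·171/10000⌋=8522; principal=85984-8522=77462; balance=498403-77462=420941
3. interest=⌊420941·171/10000⌋=7198; principal=85984-7198=78786; balance=420941-78786=342155
4. interest=⌊342155·171/10000⌋=5850; principal=85984-5850=80134; balance=342155-80134=262021
5. interest=⌊262021·171/10000⌋=4480; principal=85984-4480=81504; balance=262021-81504=180517
6. interest=⌊180517·171/10000⌋=3086; principal=85984-3086=82898; balance=180517-82898=97619
7. interest=⌊97619·171/10000⌋=1669; principal=85984-1669=84315; balance=97619-84315=13304

1 9825 76159 498403
2 8522 77462 420941
3 7198 78786 342155
4 5850 80134 262021
5 4480 81504 180517
6 3086 82898 97619
7 1669 84315 13304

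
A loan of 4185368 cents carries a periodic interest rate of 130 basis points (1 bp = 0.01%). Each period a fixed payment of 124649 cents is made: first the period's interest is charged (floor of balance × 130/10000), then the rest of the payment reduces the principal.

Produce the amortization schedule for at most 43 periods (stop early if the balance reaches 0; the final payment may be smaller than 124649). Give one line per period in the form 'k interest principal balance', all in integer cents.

1. interest=⌊4185368·130/10000⌋=54409; principal=124649-54409=70240; balance=4185368-70240=4115128
2. interest=⌊4115128·130/10000⌋=53496; principal=124649-53496=71153; balance=4115128-71153=4043975
3. interest=⌊4043975·130/10000⌋=52571; principal=124649-52571=72078; balance=4043975-72078=3971897
4. interest=⌊3971897·130/10000⌋=51634; principal=124649-51634=73015; balance=3971897-73015=3898882
5. interest=⌊3898882·130/10000⌋=50685; principal=124649-50685=73964; balance=3898882-73964=3824918
6. interest=⌊3824918·130/10000⌋=49723; principal=124649-49723=74926; balance=3824918-74926=3749992
7. interest=⌊3749992·130/10000⌋=48749; principal=124649-48749=75900; balance=3749992-75900=3674092
8. interest=⌊3674092·130/10000⌋=47763; principal=124649-47763=76886; balance=3674092-76886=3597206
9. interest=⌊3597206·130/10000⌋=46763; principal=124649-46763=77886; balance=3597206-77886=3519320
10. interest=⌊3519320·130/10000⌋=45751; principal=124649-45751=78898; balance=3519320-78898=3440422
11. interest=⌊3440422·130/10000⌋=44725; principal=124649-44725=79924; balance=3440422-79924=3360498
12. interest=⌊3360498·130/10000⌋=43686; principal=124649-43686=80963; balance=3360498-80963=3279535
13. interest=⌊3279535·130/10000⌋=42633; principal=124649-42633=82016; balance=3279535-82016=3197519
14. interest=⌊3197519·130/10000⌋=41567; principal=124649-41567=83082; balance=3197519-83082=3114437
15. interest=⌊3114437·130/10000⌋=40487; principal=124649-40487=84162; balance=3114437-84162=3030275
16. interest=⌊3030275·130/10000⌋=39393; principal=124649-39393=85256; balance=3030275-85256=2945019
17. interest=⌊2945019·130/10000⌋=38285; principal=124649-38285=86364; balance=2945019-86364=2858655
18. interest=⌊2858655·130/10000⌋=37162; principal=124649-37162=87487; balance=2858655-87487=2771168
19. interest=⌊2771168·130/10000⌋=36025; principal=124649-36025=88624; balance=2771168-88624=2682544
20. interest=⌊2682544·130/10000⌋=34873; principal=124649-34873=89776; balance=2682544-89776=2592768
21. interest=⌊2592768·130/10000⌋=33705; principal=124649-33705=90944; balance=2592768-90944=2501824
22. interest=⌊2501824·130/10000⌋=32523; principal=124649-32523=92126; balance=2501824-92126=2409698
23. interest=⌊2409698·130/10000⌋=31326; principal=124649-31326=93323; balance=2409698-93323=2316375
24. interest=⌊2316375·130/10000⌋=30112; principal=124649-30112=94537; balance=2316375-94537=2221838
25. interest=⌊2221838·130/10000⌋=28883; principal=124649-28883=95766; balance=2221838-95766=2126072
26. interest=⌊2126072·130/10000⌋=27638; principal=124649-27638=97011; balance=2126072-97011=2029061
27. interest=⌊2029061·130/10000⌋=26377; principal=124649-26377=98272; balance=2029061-98272=1930789
28. interest=⌊1930789·130/10000⌋=25100; principal=124649-25100=99549; balance=1930789-99549=1831240
29. interest=⌊1831240·130/10000⌋=23806; principal=124649-23806=100843; balance=1831240-100843=1730397
30. interest=⌊1730397·130/10000⌋=22495; principal=124649-22495=102154; balance=1730397-102154=1628243
31. interest=⌊1628243·130/10000⌋=21167; principal=124649-21167=103482; balance=1628243-103482=1524761
32. interest=⌊1524761·130/10000⌋=19821; principal=124649-19821=104828; balance=1524761-104828=1419933
33. interest=⌊1419933·130/10000⌋=18459; principal=124649-18459=106190; balance=1419933-106190=1313743
34. interest=⌊1313743·130/10000⌋=17078; principal=124649-17078=107571; balance=1313743-107571=1206172
35. interest=⌊1206172·130/10000⌋=15680; principal=124649-15680=108969; balance=1206172-108969=1097203
36. interest=⌊1097203·130/10000⌋=14263; principal=124649-14263=110386; balance=1097203-110386=986817
37. interest=⌊986817·130/10000⌋=12828; principal=124649-12828=111821; balance=986817-111821=874996
38. interest=⌊874996·130/10000⌋=11374; principal=124649-11374=113275; balance=874996-113275=761721
39. interest=⌊761721·130/10000⌋=9902; principal=124649-9902=114747; balance=761721-114747=646974
40. interest=⌊646974·130/10000⌋=8410; principal=124649-8410=116239; balance=646974-116239=530735
41. interest=⌊530735·130/10000⌋=6899; principal=124649-6899=117750; balance=530735-117750=412985
42. interest=⌊412985·130/10000⌋=5368; principal=124649-5368=119281; balance=412985-119281=293704
43. interest=⌊293704·130/10000⌋=3818; principal=124649-3818=120831; balance=293704-120831=172873

1 54409 70240 4115128
2 53496 71153 4043975
3 52571 72078 3971897
4 51634 73015 3898882
5 50685 73964 3824918
6 49723 74926 3749992
7 48749 75900 3674092
8 47763 76886 3597206
9 46763 77886 3519320
10 45751 78898 3440422
11 44725 79924 3360498
12 43686 80963 3279535
13 42633 82016 3197519
14 41567 83082 3114437
15 40487 84162 3030275
16 39393 85256 2945019
17 38285 86364 2858655
18 37162 87487 2771168
19 36025 88624 2682544
20 34873 89776 2592768
21 33705 90944 2501824
22 32523 92126 2409698
23 31326 93323 2316375
24 30112 94537 2221838
25 28883 95766 2126072
26 27638 97011 2029061
27 26377 98272 1930789
28 25100 99549 1831240
29 23806 100843 1730397
30 22495 102154 1628243
31 21167 103482 1524761
32 19821 104828 1419933
33 18459 106190 1313743
34 17078 107571 1206172
35 15680 108969 1097203
36 14263 110386 986817
37 12828 111821 874996
38 11374 113275 761721
39 9902 114747 646974
40 8410 116239 530735
41 6899 117750 412985
42 5368 119281 293704
43 3818 120831 172873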